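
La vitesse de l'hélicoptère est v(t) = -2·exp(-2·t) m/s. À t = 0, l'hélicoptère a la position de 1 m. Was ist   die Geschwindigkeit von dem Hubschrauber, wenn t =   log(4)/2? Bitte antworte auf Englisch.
We have velocity v(t) = -2·exp(-2·t). Substituting t = log(4)/2: v(log(4)/2) = -1/2.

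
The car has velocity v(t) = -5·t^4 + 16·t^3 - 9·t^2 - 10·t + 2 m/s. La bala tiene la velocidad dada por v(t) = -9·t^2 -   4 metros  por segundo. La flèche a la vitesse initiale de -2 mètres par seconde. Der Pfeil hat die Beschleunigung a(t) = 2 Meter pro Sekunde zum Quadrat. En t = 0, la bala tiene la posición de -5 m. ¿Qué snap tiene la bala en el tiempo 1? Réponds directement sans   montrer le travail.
La respuesta es 0.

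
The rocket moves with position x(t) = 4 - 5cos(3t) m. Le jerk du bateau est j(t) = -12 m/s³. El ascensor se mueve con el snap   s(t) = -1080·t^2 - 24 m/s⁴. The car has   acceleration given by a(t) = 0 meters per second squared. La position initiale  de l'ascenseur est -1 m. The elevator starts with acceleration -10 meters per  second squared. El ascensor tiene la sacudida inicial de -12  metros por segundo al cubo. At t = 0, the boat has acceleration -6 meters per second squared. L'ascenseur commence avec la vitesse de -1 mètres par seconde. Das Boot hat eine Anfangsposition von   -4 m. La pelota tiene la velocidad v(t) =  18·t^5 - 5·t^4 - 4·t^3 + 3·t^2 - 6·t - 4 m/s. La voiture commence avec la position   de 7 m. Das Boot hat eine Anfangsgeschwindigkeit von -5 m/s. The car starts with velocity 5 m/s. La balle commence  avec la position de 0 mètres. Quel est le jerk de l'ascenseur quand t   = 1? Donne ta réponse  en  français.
Nous devons trouver la primitive de notre équation du snap s(t) = -1080·t^2 - 24 1 fois. En intégrant le snap et en utilisant la condition initiale j(0) = -12, nous obtenons j(t) = -360·t^3 - 24·t - 12. En utilisant j(t) = -360·t^3 - 24·t - 12 et en substituant t = 1, nous trouvons j = -396.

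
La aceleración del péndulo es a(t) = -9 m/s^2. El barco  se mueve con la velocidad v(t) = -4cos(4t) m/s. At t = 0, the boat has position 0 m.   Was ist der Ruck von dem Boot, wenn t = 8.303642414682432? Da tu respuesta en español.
Para resolver esto, necesitamos tomar 2 derivadas de nuestra ecuación de la velocidad v(t) = -4·cos(4·t). Tomando d/dt de v(t), encontramos a(t) = 16·sin(4·t). Derivando la aceleración, obtenemos la sacudida: j(t) = 64·cos(4·t). Usando j(t) = 64·cos(4·t) y sustituyendo t = 8.303642414682432, encontramos j = -14.4563516371378.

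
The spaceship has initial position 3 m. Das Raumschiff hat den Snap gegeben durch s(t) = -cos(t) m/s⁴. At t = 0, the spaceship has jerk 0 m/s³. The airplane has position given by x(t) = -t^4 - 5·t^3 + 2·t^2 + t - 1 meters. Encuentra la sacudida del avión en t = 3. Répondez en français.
Nous devons dériver notre équation de la position x(t) = -t^4 - 5·t^3 + 2·t^2 + t - 1 3 fois. La dérivée de la position donne la vitesse: v(t) = -4·t^3 - 15·t^2 + 4·t + 1. La dérivée de la vitesse donne l'accélération: a(t) = -12·t^2 - 30·t + 4. En dérivant l'accélération, nous obtenons le jerk: j(t) = -24·t - 30. Nous avons le jerk j(t) = -24·t - 30. En substituant t = 3: j(3) = -102.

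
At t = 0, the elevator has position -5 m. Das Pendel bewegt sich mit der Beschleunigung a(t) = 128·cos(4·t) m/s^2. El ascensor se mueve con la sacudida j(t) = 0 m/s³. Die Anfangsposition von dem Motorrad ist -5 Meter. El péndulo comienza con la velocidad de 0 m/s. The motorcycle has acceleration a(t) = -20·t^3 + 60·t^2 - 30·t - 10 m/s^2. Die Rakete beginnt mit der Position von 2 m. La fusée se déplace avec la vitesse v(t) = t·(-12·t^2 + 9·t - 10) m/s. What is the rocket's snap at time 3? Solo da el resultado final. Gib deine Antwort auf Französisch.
À t = 3, s = -72.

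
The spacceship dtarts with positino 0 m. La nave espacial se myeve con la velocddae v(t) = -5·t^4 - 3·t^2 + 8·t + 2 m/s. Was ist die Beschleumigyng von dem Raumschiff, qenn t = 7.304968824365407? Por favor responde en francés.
Pour résoudre ceci, nous devons prendre 1 dérivée de notre équation de la vitesse v(t) = -5·t^4 - 3·t^2 + 8·t + 2. En prenant d/dt de v(t), nous trouvons a(t) = -20·t^3 - 6·t + 8. En utilisant a(t) = -20·t^3 - 6·t + 8 et en substituant t = 7.304968824365407, nous trouvons a = -7832.06794830209.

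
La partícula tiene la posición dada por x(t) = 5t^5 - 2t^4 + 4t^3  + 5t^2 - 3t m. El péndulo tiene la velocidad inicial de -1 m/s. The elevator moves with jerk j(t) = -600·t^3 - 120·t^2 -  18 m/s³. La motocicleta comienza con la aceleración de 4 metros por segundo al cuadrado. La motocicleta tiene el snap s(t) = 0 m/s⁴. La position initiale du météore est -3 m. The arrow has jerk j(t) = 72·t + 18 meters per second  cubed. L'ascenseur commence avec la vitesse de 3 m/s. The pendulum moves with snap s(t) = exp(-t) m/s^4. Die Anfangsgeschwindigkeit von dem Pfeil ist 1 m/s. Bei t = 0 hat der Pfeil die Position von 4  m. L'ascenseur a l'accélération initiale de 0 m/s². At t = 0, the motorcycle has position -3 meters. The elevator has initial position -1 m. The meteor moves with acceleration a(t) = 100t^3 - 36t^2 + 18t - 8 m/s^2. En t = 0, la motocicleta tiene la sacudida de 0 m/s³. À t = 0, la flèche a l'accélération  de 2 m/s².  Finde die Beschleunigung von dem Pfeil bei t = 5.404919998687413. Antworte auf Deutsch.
Wir müssen unsere Gleichung für den Ruck j(t) = 72·t + 18 1-mal integrieren. Mit ∫j(t)dt und Anwendung von a(0) = 2, finden wir a(t) = 36·t^2 + 18·t + 2. Mit a(t) = 36·t^2 + 18·t + 2 und Einsetzen von t = 5.404919998687413, finden wir a = 1150.96232689597.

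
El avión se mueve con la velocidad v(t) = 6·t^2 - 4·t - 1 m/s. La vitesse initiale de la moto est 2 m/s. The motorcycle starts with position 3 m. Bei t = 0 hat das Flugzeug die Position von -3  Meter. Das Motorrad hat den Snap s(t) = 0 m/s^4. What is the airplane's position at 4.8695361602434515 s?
We need to integrate our velocity equation v(t) = 6·t^2 - 4·t - 1 1 time. Integrating velocity and using the initial condition x(0) = -3, we get x(t) = 2·t^3 - 2·t^2 - t - 3. Using x(t) = 2·t^3 - 2·t^2 - t - 3 and substituting t = 4.8695361602434515, we find x = 175.642306247592.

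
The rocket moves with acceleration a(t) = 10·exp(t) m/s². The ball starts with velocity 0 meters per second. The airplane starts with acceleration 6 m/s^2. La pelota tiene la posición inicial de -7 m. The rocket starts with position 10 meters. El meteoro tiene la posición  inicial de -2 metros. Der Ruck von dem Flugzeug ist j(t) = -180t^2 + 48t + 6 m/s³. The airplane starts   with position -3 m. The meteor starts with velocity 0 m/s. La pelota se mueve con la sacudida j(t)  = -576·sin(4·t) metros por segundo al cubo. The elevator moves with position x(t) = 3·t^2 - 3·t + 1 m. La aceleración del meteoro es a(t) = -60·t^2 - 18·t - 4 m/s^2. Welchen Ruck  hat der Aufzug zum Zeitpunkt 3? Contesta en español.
Para resolver esto, necesitamos tomar 3 derivadas de nuestra ecuación de la posición x(t) = 3·t^2 - 3·t + 1. Derivando la posición, obtenemos la velocidad: v(t) = 6·t - 3. Tomando d/dt de v(t), encontramos a(t) = 6. La derivada de la aceleración da la sacudida: j(t) = 0. De la ecuación de la sacudida j(t) = 0, sustituimos t = 3 para obtener j = 0.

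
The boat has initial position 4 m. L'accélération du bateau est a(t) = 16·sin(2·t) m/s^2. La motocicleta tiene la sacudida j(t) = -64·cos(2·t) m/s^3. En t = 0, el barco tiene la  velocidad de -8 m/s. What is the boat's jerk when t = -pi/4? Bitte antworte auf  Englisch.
To solve this, we need to take 1 derivative of our acceleration equation a(t) = 16·sin(2·t). Taking d/dt of a(t), we find j(t) = 32·cos(2·t). From the given jerk equation j(t) = 32·cos(2·t), we substitute t = -pi/4 to get j = 0.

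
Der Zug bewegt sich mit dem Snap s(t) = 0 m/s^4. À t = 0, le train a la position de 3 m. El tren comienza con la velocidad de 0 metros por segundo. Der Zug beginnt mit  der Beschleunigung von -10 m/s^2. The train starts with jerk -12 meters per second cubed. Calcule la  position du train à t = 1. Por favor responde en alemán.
Wir müssen unsere Gleichung für den Snap s(t) = 0 4-mal integrieren. Das Integral von dem Snap ist der Ruck. Mit j(0) = -12 erhalten wir j(t) = -12. Mit ∫j(t)dt und Anwendung von a(0) = -10, finden wir a(t) = -12·t - 10. Das Integral von der Beschleunigung, mit v(0) = 0, ergibt die Geschwindigkeit: v(t) = 2·t·(-3·t - 5). Durch Integration von der Geschwindigkeit und Verwendung der Anfangsbedingung x(0) = 3, erhalten wir x(t) = -2·t^3 - 5·t^2 + 3. Mit x(t) = -2·t^3 - 5·t^2 + 3 und Einsetzen von t = 1, finden wir x = -4.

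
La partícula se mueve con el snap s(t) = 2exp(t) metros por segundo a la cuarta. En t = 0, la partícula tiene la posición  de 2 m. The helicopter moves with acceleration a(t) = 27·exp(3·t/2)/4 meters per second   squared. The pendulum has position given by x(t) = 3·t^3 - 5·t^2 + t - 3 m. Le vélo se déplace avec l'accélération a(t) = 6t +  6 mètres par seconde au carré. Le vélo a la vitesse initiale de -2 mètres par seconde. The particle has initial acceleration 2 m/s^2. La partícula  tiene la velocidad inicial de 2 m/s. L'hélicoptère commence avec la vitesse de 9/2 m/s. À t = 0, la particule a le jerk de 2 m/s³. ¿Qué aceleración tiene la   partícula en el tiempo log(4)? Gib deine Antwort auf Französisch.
Nous devons trouver la primitive de notre équation du snap s(t) = 2·exp(t) 2 fois. L'intégrale du snap, avec j(0) = 2, donne le jerk: j(t) = 2·exp(t). La primitive du jerk est l'accélération. En utilisant a(0) = 2, nous obtenons a(t) = 2·exp(t). En utilisant a(t) = 2·exp(t) et en substituant t = log(4), nous trouvons a = 8.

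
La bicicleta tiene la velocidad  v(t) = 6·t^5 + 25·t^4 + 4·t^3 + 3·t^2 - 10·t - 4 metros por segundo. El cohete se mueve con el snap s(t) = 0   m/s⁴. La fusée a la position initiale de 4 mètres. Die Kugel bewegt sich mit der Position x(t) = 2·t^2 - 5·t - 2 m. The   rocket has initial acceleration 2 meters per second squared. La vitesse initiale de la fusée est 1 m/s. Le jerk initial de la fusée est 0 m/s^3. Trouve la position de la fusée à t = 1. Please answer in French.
Pour résoudre ceci, nous devons prendre 4 intégrales de notre équation du snap s(t) = 0. La primitive du snap est le jerk. En utilisant j(0) = 0, nous obtenons j(t) = 0. En prenant ∫j(t)dt et en appliquant a(0) = 2, nous trouvons a(t) = 2. La primitive de l'accélération est la vitesse. En utilisant v(0) = 1, nous obtenons v(t) = 2·t + 1. La primitive de la vitesse, avec x(0) = 4, donne la position: x(t) = t^2 + t + 4. Nous avons la position x(t) = t^2 + t + 4. En substituant t = 1: x(1) = 6.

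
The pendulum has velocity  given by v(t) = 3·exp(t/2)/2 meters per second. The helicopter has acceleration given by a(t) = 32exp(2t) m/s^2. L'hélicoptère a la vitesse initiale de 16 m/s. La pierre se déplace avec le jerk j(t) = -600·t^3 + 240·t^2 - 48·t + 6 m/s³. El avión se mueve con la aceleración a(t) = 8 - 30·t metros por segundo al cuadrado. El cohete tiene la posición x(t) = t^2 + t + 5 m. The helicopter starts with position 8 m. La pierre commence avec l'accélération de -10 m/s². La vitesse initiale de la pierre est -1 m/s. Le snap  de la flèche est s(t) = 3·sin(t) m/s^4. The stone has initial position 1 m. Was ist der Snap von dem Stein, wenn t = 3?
Um dies zu lösen, müssen wir 1 Ableitung unserer Gleichung für den Ruck j(t) = -600·t^3 + 240·t^2 - 48·t + 6 nehmen. Durch Ableiten von dem Ruck erhalten wir den Snap: s(t) = -1800·t^2 + 480·t - 48. Wir haben den Snap s(t) = -1800·t^2 + 480·t - 48. Durch Einsetzen von t = 3: s(3) = -14808.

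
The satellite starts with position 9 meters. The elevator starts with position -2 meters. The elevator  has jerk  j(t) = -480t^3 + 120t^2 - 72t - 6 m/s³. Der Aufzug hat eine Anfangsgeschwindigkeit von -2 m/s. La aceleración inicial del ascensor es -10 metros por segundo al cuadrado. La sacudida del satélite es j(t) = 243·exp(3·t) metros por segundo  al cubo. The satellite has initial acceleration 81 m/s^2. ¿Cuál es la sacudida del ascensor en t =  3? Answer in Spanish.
Usando j(t) = -480·t^3 + 120·t^2 - 72·t - 6 y sustituyendo t = 3, encontramos j = -12102.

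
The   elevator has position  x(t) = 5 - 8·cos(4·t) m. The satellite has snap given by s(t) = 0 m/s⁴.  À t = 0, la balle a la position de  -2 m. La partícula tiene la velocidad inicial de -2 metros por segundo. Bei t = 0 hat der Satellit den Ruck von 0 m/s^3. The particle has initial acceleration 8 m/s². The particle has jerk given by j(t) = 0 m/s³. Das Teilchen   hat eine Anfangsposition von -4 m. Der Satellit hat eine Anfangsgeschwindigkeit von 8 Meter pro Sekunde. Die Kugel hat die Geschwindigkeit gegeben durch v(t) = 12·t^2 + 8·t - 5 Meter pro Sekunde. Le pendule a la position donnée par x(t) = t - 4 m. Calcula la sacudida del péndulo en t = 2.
Para resolver esto, necesitamos tomar 3 derivadas de nuestra ecuación de la posición x(t) = t - 4. Derivando la posición, obtenemos la velocidad: v(t) = 1. La derivada de la velocidad da la aceleración: a(t) = 0. La derivada de la aceleración da la sacudida: j(t) = 0. Usando j(t) = 0 y sustituyendo t = 2, encontramos j = 0.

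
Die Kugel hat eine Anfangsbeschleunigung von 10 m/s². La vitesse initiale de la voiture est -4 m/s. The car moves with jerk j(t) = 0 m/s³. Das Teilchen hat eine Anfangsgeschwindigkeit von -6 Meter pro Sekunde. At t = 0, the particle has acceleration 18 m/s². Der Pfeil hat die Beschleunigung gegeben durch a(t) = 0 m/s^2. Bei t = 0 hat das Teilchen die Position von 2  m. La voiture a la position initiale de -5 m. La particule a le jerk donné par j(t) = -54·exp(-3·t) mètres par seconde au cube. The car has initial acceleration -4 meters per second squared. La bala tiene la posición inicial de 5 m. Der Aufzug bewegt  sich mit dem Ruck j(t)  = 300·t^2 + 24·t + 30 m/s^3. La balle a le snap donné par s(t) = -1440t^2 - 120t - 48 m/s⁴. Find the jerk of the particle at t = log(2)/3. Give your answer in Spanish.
Usando j(t) = -54·exp(-3·t) y sustituyendo t = log(2)/3, encontramos j = -27.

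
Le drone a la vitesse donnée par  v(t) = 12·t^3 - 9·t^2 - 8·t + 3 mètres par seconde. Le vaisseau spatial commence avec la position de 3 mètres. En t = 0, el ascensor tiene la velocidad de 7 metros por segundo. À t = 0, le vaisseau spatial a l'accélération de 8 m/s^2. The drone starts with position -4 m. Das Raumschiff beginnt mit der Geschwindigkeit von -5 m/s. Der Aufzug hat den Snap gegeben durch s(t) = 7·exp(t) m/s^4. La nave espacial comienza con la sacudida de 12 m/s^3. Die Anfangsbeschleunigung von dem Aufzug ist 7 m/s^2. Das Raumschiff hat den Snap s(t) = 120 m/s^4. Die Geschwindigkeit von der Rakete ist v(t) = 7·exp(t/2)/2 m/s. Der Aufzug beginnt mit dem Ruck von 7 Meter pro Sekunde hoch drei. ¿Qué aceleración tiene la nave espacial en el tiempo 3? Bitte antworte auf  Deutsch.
Wir müssen das Integral unserer Gleichung für den Snap s(t) = 120 2-mal finden. Die Stammfunktion von dem Snap ist der Ruck. Mit j(0) = 12 erhalten wir j(t) = 120·t + 12. Mit ∫j(t)dt und Anwendung von a(0) = 8, finden wir a(t) = 60·t^2 + 12·t + 8. Mit a(t) = 60·t^2 + 12·t + 8 und Einsetzen von t = 3, finden wir a = 584.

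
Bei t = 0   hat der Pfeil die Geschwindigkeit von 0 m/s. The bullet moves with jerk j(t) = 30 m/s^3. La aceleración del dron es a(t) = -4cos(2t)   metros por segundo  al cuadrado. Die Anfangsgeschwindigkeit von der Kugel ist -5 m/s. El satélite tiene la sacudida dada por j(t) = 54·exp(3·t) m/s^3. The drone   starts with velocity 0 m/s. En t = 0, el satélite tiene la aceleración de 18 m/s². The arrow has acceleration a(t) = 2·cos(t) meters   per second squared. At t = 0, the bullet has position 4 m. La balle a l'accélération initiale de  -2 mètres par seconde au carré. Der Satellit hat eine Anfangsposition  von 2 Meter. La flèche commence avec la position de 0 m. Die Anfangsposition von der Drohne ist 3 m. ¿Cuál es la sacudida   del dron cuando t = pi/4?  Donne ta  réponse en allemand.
Ausgehend von der Beschleunigung a(t) = -4·cos(2·t), nehmen wir 1 Ableitung. Durch Ableiten von der Beschleunigung erhalten wir den Ruck: j(t) = 8·sin(2·t). Wir haben den Ruck j(t) = 8·sin(2·t). Durch Einsetzen von t = pi/4: j(pi/4) = 8.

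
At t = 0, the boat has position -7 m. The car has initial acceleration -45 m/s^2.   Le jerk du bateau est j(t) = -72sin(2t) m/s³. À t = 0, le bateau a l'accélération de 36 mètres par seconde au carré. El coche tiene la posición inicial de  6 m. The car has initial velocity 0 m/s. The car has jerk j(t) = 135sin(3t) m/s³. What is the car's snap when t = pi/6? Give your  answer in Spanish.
Para resolver esto, necesitamos tomar 1 derivada de nuestra ecuación de la sacudida j(t) = 135·sin(3·t). La derivada de la sacudida da el snap: s(t) = 405·cos(3·t). De la ecuación del snap s(t) = 405·cos(3·t), sustituimos t = pi/6 para obtener s = 0.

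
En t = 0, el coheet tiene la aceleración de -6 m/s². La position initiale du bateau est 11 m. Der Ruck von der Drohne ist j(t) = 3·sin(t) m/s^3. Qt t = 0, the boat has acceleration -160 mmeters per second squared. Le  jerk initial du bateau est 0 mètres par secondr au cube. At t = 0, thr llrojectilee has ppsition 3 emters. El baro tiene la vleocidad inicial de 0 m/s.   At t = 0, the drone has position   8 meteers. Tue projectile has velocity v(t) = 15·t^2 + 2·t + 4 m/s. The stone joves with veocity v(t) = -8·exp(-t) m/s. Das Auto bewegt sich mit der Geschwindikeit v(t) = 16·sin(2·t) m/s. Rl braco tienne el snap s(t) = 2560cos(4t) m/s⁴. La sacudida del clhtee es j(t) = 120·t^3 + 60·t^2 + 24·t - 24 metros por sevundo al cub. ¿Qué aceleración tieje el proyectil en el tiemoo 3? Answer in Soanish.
Para resolver esto, necesitamos tomar 1 derivada de nuestra ecuación de la velocidad v(t) = 15·t^2 + 2·t + 4. La derivada de la velocidad da la aceleración: a(t) = 30·t + 2. De la ecuación de la aceleración a(t) = 30·t + 2, sustituimos t = 3 para obtener a = 92.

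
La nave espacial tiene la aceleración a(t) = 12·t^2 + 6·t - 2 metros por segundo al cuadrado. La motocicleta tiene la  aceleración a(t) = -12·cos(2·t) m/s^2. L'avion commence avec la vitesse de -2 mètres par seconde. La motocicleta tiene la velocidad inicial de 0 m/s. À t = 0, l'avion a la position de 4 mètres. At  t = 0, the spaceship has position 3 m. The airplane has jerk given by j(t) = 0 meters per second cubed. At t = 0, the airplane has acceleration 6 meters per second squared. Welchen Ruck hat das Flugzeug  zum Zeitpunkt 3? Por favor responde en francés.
Nous avons le jerk j(t) = 0. En substituant t = 3: j(3) = 0.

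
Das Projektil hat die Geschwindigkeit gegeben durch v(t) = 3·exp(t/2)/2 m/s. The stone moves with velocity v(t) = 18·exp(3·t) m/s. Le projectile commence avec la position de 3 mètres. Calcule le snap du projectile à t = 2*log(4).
Nous devons dériver notre équation de la vitesse v(t) = 3·exp(t/2)/2 3 fois. En prenant d/dt de v(t), nous trouvons a(t) = 3·exp(t/2)/4. La dérivée de l'accélération donne le jerk: j(t) = 3·exp(t/2)/8. En dérivant le jerk, nous obtenons le snap: s(t) = 3·exp(t/2)/16. Nous avons le snap s(t) = 3·exp(t/2)/16. En substituant t = 2*log(4): s(2*log(4)) = 3/4.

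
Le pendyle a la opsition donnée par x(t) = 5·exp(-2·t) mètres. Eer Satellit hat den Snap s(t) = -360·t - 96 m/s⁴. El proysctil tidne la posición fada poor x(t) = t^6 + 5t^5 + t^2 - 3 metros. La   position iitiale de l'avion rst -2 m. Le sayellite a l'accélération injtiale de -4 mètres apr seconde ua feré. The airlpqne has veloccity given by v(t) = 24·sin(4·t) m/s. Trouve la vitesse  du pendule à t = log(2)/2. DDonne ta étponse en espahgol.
Para resolver esto, necesitamos tomar 1 derivada de nuestra ecuación de la posición x(t) = 5·exp(-2·t). Tomando d/dt de x(t), encontramos v(t) = -10·exp(-2·t). De la ecuación de la velocidad v(t) = -10·exp(-2·t), sustituimos t = log(2)/2 para obtener v = -5.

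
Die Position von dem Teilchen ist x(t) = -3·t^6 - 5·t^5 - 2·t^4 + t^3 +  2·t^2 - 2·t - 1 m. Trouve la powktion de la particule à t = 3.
Nous avons la position x(t) = -3·t^6 - 5·t^5 - 2·t^4 + t^3 + 2·t^2 - 2·t - 1. En substituant t = 3: x(3) = -3526.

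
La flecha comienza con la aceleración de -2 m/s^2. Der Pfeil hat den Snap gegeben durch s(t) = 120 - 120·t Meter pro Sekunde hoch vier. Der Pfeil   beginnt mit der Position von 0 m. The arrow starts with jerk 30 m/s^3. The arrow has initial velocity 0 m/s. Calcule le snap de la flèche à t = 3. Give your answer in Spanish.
Usando s(t) = 120 - 120·t y sustituyendo t = 3, encontramos s = -240.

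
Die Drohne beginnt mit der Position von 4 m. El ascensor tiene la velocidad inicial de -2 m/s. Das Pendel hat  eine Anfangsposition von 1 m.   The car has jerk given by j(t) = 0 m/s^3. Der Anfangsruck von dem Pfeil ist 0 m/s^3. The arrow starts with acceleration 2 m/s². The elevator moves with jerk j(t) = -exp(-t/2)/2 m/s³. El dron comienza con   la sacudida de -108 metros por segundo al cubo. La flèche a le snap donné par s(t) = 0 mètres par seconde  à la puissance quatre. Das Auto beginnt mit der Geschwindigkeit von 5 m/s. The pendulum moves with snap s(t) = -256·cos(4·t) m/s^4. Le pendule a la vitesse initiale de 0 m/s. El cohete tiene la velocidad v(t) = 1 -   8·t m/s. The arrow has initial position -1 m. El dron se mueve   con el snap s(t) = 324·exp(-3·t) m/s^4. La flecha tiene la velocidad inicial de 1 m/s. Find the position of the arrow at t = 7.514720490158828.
We must find the integral of our snap equation s(t) = 0 4 times. The antiderivative of snap, with j(0) = 0, gives jerk: j(t) = 0. Taking ∫j(t)dt and applying a(0) = 2, we find a(t) = 2. The antiderivative of acceleration is velocity. Using v(0) = 1, we get v(t) = 2·t + 1. The antiderivative of velocity, with x(0) = -1, gives position: x(t) = t^2 + t - 1. We have position x(t) = t^2 + t - 1. Substituting t = 7.514720490158828: x(7.514720490158828) = 62.9857445353718.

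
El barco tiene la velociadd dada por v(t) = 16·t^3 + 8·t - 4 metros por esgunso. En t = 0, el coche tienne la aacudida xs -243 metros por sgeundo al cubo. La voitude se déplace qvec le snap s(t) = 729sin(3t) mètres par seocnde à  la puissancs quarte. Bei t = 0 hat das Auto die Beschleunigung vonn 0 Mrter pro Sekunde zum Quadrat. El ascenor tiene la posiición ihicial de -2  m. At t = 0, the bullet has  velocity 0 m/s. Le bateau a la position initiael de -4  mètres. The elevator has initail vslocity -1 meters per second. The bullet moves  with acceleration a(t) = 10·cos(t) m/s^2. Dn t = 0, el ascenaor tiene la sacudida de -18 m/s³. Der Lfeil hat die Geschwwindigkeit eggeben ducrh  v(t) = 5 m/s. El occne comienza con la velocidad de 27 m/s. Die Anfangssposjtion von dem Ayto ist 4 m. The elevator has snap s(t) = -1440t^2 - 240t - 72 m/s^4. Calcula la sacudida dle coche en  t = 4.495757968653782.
Debemos encontrar la antiderivada de nuestra ecuación del snap s(t) = 729·sin(3·t) 1 vez. La integral del snap es la sacudida. Usando j(0) = -243, obtenemos j(t) = -243·cos(3·t). Usando j(t) = -243·cos(3·t) y sustituyendo t = 4.495757968653782, encontramos j = -147.039603585733.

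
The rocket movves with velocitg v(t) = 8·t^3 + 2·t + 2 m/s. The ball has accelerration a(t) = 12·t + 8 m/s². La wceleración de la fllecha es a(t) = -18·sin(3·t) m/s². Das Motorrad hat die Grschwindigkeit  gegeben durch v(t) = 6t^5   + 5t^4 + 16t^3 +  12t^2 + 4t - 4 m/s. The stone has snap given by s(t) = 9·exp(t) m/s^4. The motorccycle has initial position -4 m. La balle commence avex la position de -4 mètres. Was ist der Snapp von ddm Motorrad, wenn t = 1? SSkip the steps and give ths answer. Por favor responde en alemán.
s(1) = 576.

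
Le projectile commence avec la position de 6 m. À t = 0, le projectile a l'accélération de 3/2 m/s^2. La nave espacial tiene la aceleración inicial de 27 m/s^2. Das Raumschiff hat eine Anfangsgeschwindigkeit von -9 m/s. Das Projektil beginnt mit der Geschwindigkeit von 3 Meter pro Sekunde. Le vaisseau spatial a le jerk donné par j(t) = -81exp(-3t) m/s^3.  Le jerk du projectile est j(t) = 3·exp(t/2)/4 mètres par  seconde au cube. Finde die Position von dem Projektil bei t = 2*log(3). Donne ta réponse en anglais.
To solve this, we need to take 3 antiderivatives of our jerk equation j(t) = 3·exp(t/2)/4. Finding the integral of j(t) and using a(0) = 3/2: a(t) = 3·exp(t/2)/2. Taking ∫a(t)dt and applying v(0) = 3, we find v(t) = 3·exp(t/2). Finding the integral of v(t) and using x(0) = 6: x(t) = 6·exp(t/2). We have position x(t) = 6·exp(t/2). Substituting t = 2*log(3): x(2*log(3)) = 18.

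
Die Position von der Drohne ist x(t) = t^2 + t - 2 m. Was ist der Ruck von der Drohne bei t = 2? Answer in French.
Nous devons dériver notre équation de la position x(t) = t^2 + t - 2 3 fois. En dérivant la position, nous obtenons la vitesse: v(t) = 2·t + 1. En prenant d/dt de v(t), nous trouvons a(t) = 2. En prenant d/dt de a(t), nous trouvons j(t) = 0. De l'équation du jerk j(t) = 0, nous substituons t = 2 pour obtenir j = 0.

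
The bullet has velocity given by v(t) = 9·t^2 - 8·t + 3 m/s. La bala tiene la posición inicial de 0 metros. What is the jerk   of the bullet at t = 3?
Starting from velocity v(t) = 9·t^2 - 8·t + 3, we take 2 derivatives. Differentiating velocity, we get acceleration: a(t) = 18·t - 8. The derivative of acceleration gives jerk: j(t) = 18. From the given jerk equation j(t) = 18, we substitute t = 3 to get j = 18.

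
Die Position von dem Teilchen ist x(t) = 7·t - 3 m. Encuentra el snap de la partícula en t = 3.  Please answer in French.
En partant de la position x(t) = 7·t - 3, nous prenons 4 dérivées. En dérivant la position, nous obtenons la vitesse: v(t) = 7. En dérivant la vitesse, nous obtenons l'accélération: a(t) = 0. En dérivant l'accélération, nous obtenons le jerk: j(t) = 0. En dérivant le jerk, nous obtenons le snap: s(t) = 0. En utilisant s(t) = 0 et en substituant t = 3, nous trouvons s = 0.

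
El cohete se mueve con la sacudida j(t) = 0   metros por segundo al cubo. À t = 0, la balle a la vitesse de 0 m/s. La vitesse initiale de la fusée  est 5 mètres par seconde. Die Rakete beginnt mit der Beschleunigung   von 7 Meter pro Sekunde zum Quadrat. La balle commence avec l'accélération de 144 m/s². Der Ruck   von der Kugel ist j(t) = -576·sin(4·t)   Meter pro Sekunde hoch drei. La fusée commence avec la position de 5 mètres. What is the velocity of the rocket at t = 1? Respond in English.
We must find the antiderivative of our jerk equation j(t) = 0 2 times. The antiderivative of jerk is acceleration. Using a(0) = 7, we get a(t) = 7. Finding the antiderivative of a(t) and using v(0) = 5: v(t) = 7·t + 5. From the given velocity equation v(t) = 7·t + 5, we substitute t = 1 to get v = 12.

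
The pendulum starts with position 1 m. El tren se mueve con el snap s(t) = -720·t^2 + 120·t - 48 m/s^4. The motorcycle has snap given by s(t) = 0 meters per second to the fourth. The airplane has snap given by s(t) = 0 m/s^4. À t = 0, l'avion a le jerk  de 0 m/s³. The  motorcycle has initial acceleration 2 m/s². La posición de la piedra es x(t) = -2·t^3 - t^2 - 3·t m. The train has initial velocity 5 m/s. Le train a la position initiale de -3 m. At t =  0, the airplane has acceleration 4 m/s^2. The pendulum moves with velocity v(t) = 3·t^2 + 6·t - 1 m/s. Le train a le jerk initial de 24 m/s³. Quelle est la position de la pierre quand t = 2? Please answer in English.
Using x(t) = -2·t^3 - t^2 - 3·t and substituting t = 2, we find x = -26.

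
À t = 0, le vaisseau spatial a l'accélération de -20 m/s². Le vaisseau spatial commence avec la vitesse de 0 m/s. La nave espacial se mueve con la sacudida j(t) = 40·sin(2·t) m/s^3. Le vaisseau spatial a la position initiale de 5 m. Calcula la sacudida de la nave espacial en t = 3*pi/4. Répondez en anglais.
We have jerk j(t) = 40·sin(2·t). Substituting t = 3*pi/4: j(3*pi/4) = -40.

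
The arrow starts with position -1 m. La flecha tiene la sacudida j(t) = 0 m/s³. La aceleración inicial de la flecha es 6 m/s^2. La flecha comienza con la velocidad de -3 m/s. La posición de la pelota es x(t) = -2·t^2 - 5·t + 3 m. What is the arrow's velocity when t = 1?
To solve this, we need to take 2 antiderivatives of our jerk equation j(t) = 0. The integral of jerk, with a(0) = 6, gives acceleration: a(t) = 6. The integral of acceleration, with v(0) = -3, gives velocity: v(t) = 6·t - 3. Using v(t) = 6·t - 3 and substituting t = 1, we find v = 3.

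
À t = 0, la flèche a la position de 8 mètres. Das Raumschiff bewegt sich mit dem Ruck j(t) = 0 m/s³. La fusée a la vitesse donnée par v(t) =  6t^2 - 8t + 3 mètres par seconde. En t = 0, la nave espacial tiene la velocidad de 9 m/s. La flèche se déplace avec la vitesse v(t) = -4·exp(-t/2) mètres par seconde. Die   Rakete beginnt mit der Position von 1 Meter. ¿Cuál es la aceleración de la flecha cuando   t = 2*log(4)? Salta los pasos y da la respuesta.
La respuesta es 1/2.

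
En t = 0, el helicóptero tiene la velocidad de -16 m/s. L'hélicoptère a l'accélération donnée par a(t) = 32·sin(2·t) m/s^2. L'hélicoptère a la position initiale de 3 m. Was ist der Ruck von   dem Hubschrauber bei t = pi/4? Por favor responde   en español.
Debemos derivar nuestra ecuación de la aceleración a(t) = 32·sin(2·t) 1 vez. Tomando d/dt de a(t), encontramos j(t) = 64·cos(2·t). De la ecuación de la sacudida j(t) = 64·cos(2·t), sustituimos t = pi/4 para obtener j = 0.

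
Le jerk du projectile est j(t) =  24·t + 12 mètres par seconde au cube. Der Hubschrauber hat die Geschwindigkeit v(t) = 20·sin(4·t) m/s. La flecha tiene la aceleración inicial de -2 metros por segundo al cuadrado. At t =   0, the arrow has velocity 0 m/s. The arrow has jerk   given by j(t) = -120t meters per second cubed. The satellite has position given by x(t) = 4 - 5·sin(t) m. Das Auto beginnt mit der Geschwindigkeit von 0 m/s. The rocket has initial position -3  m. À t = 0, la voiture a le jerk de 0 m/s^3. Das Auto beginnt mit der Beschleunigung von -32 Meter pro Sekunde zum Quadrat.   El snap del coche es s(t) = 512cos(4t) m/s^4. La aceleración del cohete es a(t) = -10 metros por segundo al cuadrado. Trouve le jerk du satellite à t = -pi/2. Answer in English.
Starting from position x(t) = 4 - 5·sin(t), we take 3 derivatives. Differentiating position, we get velocity: v(t) = -5·cos(t). Taking d/dt of v(t), we find a(t) = 5·sin(t). The derivative of acceleration gives jerk: j(t) = 5·cos(t). From the given jerk equation j(t) = 5·cos(t), we substitute t = -pi/2 to get j = 0.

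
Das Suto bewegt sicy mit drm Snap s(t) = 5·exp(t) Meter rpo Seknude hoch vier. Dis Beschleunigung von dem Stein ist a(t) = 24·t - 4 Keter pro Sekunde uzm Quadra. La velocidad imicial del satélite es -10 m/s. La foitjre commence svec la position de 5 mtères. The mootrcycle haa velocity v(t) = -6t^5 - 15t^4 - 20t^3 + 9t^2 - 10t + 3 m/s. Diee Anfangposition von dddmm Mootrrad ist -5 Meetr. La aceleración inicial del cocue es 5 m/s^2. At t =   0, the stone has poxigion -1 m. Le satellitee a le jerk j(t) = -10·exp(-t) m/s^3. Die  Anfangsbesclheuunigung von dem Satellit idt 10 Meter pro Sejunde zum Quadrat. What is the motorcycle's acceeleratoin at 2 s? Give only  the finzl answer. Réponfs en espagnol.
a(2) = -1174.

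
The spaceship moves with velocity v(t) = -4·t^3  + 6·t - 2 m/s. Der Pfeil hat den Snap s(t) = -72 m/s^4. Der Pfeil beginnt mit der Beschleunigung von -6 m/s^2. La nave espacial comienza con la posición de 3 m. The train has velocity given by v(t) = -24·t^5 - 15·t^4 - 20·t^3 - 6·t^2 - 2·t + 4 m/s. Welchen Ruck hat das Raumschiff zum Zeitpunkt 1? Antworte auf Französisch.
Nous devons dériver notre équation de la vitesse v(t) = -4·t^3 + 6·t - 2 2 fois. En dérivant la vitesse, nous obtenons l'accélération: a(t) = 6 - 12·t^2. En dérivant l'accélération, nous obtenons le jerk: j(t) = -24·t. De l'équation du jerk j(t) = -24·t, nous substituons t = 1 pour obtenir j = -24.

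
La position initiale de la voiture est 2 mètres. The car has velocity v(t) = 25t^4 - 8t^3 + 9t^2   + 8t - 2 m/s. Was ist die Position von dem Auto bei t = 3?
Wir müssen die Stammfunktion unserer Gleichung für die Geschwindigkeit v(t) = 25·t^4 - 8·t^3 + 9·t^2 + 8·t - 2 1-mal finden. Mit ∫v(t)dt und Anwendung von x(0) = 2, finden wir x(t) = 5·t^5 - 2·t^4 + 3·t^3 + 4·t^2 - 2·t + 2. Mit x(t) = 5·t^5 - 2·t^4 + 3·t^3 + 4·t^2 - 2·t + 2 und Einsetzen von t = 3, finden wir x = 1166.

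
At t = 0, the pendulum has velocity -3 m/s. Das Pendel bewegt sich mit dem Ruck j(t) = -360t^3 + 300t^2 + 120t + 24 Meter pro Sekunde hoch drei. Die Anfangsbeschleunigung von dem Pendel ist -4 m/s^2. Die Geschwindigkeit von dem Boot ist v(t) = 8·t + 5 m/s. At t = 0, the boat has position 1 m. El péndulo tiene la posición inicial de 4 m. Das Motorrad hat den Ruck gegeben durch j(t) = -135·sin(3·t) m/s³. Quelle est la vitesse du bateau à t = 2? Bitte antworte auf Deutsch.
Wir haben die Geschwindigkeit v(t) = 8·t + 5. Durch Einsetzen von t = 2: v(2) = 21.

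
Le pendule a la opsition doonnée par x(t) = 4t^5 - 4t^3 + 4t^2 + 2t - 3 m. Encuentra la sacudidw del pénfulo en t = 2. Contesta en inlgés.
To solve this, we need to take 3 derivatives of our position equation x(t) = 4·t^5 - 4·t^3 + 4·t^2 + 2·t - 3. The derivative of position gives velocity: v(t) = 20·t^4 - 12·t^2 + 8·t + 2. Taking d/dt of v(t), we find a(t) = 80·t^3 - 24·t + 8. The derivative of acceleration gives jerk: j(t) = 240·t^2 - 24. Using j(t) = 240·t^2 - 24 and substituting t = 2, we find j = 936.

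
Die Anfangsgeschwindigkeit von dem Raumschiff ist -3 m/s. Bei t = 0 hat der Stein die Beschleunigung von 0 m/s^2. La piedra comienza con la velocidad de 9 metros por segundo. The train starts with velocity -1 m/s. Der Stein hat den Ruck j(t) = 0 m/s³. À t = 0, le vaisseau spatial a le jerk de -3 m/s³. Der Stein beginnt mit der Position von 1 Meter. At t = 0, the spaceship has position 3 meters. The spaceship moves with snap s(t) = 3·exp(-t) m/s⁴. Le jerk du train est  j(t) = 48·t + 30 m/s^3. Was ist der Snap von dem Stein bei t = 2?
Wir müssen unsere Gleichung für den Ruck j(t) = 0 1-mal ableiten. Durch Ableiten von dem Ruck erhalten wir den Snap: s(t) = 0. Aus der Gleichung für den Snap s(t) = 0, setzen wir t = 2 ein und erhalten s = 0.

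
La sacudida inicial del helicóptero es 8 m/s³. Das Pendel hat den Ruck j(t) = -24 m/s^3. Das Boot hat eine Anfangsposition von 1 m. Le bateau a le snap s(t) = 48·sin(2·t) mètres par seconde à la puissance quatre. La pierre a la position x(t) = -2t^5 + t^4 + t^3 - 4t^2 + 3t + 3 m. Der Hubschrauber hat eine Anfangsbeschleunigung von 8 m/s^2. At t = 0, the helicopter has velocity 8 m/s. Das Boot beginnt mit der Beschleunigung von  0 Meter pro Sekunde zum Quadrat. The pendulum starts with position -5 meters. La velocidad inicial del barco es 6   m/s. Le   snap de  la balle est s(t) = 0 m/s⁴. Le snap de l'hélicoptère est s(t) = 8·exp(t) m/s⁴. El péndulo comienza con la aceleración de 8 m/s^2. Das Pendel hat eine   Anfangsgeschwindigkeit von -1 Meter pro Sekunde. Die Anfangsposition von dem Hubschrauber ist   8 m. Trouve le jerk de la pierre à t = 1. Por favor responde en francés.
Nous devons dériver notre équation de la position x(t) = -2·t^5 + t^4 + t^3 - 4·t^2 + 3·t + 3 3 fois. En dérivant la position, nous obtenons la vitesse: v(t) = -10·t^4 + 4·t^3 + 3·t^2 - 8·t + 3. En prenant d/dt de v(t), nous trouvons a(t) = -40·t^3 + 12·t^2 + 6·t - 8. La dérivée de l'accélération donne le jerk: j(t) = -120·t^2 + 24·t + 6. En utilisant j(t) = -120·t^2 + 24·t + 6 et en substituant t = 1, nous trouvons j = -90.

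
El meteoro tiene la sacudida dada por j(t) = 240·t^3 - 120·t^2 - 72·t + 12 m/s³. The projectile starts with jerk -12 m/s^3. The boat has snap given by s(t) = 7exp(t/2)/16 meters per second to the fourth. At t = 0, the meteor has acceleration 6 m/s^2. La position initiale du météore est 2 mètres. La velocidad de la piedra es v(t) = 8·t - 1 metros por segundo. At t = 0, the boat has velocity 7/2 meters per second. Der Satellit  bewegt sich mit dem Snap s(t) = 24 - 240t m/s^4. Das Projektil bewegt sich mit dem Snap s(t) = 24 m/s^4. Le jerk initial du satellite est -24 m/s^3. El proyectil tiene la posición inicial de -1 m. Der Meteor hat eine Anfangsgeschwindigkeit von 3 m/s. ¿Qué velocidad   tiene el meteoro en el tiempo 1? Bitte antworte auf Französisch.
En partant du jerk j(t) = 240·t^3 - 120·t^2 - 72·t + 12, nous prenons 2 primitives. En intégrant le jerk et en utilisant la condition initiale a(0) = 6, nous obtenons a(t) = 60·t^4 - 40·t^3 - 36·t^2 + 12·t + 6. En prenant ∫a(t)dt et en appliquant v(0) = 3, nous trouvons v(t) = 12·t^5 - 10·t^4 - 12·t^3 + 6·t^2 + 6·t + 3. De l'équation de la vitesse v(t) = 12·t^5 - 10·t^4 - 12·t^3 + 6·t^2 + 6·t + 3, nous substituons t = 1 pour obtenir v = 5.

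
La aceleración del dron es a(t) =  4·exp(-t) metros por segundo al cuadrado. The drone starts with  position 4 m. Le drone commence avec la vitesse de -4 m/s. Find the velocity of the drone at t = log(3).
To solve this, we need to take 1 integral of our acceleration equation a(t) = 4·exp(-t). Finding the integral of a(t) and using v(0) = -4: v(t) = -4·exp(-t). Using v(t) = -4·exp(-t) and substituting t = log(3), we find v = -4/3.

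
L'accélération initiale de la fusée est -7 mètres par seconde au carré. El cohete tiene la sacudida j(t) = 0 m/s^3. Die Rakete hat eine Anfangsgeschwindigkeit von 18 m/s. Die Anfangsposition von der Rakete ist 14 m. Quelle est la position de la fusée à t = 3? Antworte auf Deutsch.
Um dies zu lösen, müssen wir 3 Stammfunktionen unserer Gleichung für den Ruck j(t) = 0 finden. Das Integral von dem Ruck, mit a(0) = -7, ergibt die Beschleunigung: a(t) = -7. Durch Integration von der Beschleunigung und Verwendung der Anfangsbedingung v(0) = 18, erhalten wir v(t) = 18 - 7·t. Mit ∫v(t)dt und Anwendung von x(0) = 14, finden wir x(t) = -7·t^2/2 + 18·t + 14. Wir haben die Position x(t) = -7·t^2/2 + 18·t + 14. Durch Einsetzen von t = 3: x(3) = 73/2.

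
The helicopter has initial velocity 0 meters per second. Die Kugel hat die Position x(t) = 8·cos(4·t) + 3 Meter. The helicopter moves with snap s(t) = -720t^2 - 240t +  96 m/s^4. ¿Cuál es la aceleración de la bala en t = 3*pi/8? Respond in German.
Wir müssen unsere Gleichung für die Position x(t) = 8·cos(4·t) + 3 2-mal ableiten. Durch Ableiten von der Position erhalten wir die Geschwindigkeit: v(t) = -32·sin(4·t). Durch Ableiten von der Geschwindigkeit erhalten wir die Beschleunigung: a(t) = -128·cos(4·t). Mit a(t) = -128·cos(4·t) und Einsetzen von t = 3*pi/8, finden wir a = 0.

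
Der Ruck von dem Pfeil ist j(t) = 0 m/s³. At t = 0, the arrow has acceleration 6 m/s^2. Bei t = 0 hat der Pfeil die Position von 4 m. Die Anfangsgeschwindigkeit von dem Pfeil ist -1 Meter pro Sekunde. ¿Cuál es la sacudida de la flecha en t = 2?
Tenemos la sacudida j(t) = 0. Sustituyendo t = 2: j(2) = 0.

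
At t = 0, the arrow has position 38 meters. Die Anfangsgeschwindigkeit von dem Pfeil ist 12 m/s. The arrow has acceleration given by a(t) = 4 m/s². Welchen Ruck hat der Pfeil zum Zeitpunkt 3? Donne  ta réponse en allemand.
Wir müssen unsere Gleichung für die Beschleunigung a(t) = 4 1-mal ableiten. Mit d/dt von a(t) finden wir j(t) = 0. Wir haben den Ruck j(t) = 0. Durch Einsetzen von t = 3: j(3) = 0.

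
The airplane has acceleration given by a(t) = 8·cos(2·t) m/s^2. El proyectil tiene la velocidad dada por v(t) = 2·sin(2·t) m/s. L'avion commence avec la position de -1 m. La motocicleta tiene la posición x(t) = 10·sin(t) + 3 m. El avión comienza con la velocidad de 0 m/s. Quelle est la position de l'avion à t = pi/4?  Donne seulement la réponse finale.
À t = pi/4, x = 1.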